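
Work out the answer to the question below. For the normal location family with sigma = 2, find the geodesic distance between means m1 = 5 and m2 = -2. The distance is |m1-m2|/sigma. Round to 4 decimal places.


On the fixed-variance normal subfamily, geodesic distance = |m1-m2|/sigma.
|5 - -2| = 7.
sigma = 2.
d = 7/2 = 3.5000

3.5000


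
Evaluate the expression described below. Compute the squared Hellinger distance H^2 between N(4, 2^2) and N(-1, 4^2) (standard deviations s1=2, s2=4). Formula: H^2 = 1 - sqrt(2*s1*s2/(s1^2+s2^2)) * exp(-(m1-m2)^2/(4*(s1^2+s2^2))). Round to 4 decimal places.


Squared Hellinger distance for Gaussians:
H^2 = 1 - sqrt(2*s1*s2/(s1^2+s2^2)) * exp(-(m1-m2)^2/(4*(s1^2+s2^2))).
s1^2 = 4, s2^2 = 16, s1^2+s2^2 = 20.
sqrt(2*2*4/(20)) = 0.894427.
(m1-m2)^2 = (5)^2 = 25.
exp(-25/(4*20)) = exp(-0.3125) = 0.731616.
H^2 = 1 - 0.894427*0.731616 = 0.3456

0.3456


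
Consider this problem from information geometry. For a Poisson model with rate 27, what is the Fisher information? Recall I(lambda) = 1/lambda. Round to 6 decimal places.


Fisher information for Poisson: I(lambda) = 1/lambda.
lambda = 27.
I(lambda) = 1/27 = 0.037037

0.037037


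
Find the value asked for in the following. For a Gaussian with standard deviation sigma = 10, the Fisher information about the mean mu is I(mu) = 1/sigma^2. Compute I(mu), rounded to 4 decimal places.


The Fisher information for the mean of a normal distribution is I(mu) = 1/sigma^2.
sigma = 10, so sigma^2 = 100.
I(mu) = 1/100 = 0.0100

0.0100


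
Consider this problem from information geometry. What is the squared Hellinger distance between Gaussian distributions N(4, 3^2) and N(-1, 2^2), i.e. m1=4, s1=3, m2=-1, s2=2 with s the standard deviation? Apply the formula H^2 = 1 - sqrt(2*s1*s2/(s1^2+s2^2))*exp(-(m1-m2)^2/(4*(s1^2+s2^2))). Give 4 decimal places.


Squared Hellinger distance for Gaussians:
H^2 = 1 - sqrt(2*s1*s2/(s1^2+s2^2)) * exp(-(m1-m2)^2/(4*(s1^2+s2^2))).
s1^2 = 9, s2^2 = 4, s1^2+s2^2 = 13.
sqrt(2*3*2/(13)) = 0.960769.
(m1-m2)^2 = (5)^2 = 25.
exp(-25/(4*13)) = exp(-0.480769) = 0.618308.
H^2 = 1 - 0.960769*0.618308 = 0.4059

0.4059


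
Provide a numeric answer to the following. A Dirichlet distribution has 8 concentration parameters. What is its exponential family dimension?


Exponential family dimension calculation:
Dirichlet with 8 components has 8 natural parameters.

8


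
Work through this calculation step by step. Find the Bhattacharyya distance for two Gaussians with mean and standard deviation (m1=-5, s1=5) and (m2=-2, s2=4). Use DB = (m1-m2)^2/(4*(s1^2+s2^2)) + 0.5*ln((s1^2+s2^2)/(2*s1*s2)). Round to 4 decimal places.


Bhattacharyya distance between two Gaussians:
DB = (m1-m2)^2/(4*(s1^2+s2^2)) + (1/2)*ln((s1^2+s2^2)/(2*s1*s2)).
(m1-m2)^2 = (-3)^2 = 9.
s1^2+s2^2 = 25 + 16 = 41.
term1 = 9/164 = 0.054878.
term2 = 0.5*ln(41/40.0) = 0.012346.
DB = 0.054878 + 0.012346 = 0.0672

0.0672


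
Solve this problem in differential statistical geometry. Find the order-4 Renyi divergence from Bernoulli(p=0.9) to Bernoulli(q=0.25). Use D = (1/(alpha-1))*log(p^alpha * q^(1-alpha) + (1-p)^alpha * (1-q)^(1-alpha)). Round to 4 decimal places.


Renyi divergence of order alpha between Bernoulli distributions:
D = (1/(alpha-1))*log(p^alpha * q^(1-alpha) + (1-p)^alpha * (1-q)^(1-alpha)).
alpha = 4, p = 0.9, q = 0.25.
p^alpha * q^(1-alpha) = 0.9^4 * 0.25^-3 = 41.9904.
(1-p)^alpha * (1-q)^(1-alpha) = 0.1^4 * 0.75^-3 = 0.000237.
sum = 41.9904 + 0.000237 = 41.990637.
D = (1/3)*log(41.990637) = 1.2458

1.2458


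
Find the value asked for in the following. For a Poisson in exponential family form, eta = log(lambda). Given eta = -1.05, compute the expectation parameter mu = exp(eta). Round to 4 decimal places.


Expectation parameter for Poisson exponential family:
mu = exp(eta).
eta = -1.05.
mu = exp(-1.05) = 0.3499

0.3499


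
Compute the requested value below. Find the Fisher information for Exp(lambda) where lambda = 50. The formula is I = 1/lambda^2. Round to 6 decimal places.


Fisher information for exponential: I(lambda) = 1/lambda^2.
lambda = 50, lambda^2 = 2500.
I = 1/2500 = 0.000400

0.000400


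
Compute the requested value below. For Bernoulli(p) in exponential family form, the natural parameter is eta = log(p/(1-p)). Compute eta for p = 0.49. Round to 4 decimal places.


Natural parameter for Bernoulli: eta = log(p/(1-p)).
p = 0.49, 1-p = 0.51.
p/(1-p) = 0.960784.
eta = log(0.960784) = -0.0400

-0.0400


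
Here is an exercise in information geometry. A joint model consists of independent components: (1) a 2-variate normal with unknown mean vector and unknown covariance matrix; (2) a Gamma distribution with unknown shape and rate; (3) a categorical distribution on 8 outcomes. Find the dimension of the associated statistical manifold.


The dimension of a statistical manifold equals the number of free
(independent) real parameters of the model. For a product of independent
blocks the parameter counts add.
- 2-variate normal: 2 (mean) + 2*3/2 = 3 (symmetric covariance) = 5.
- Gamma (shape, rate): 2.
- categorical on 8 outcomes (probabilities sum to 1): 8-1 = 7.
Total = 5 + 2 + 7 = 14.
Dimension = 14

14


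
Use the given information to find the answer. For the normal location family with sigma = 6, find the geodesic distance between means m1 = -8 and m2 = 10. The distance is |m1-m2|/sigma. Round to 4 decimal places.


On the fixed-variance normal subfamily, geodesic distance = |m1-m2|/sigma.
|-8 - 10| = 18.
sigma = 6.
d = 18/6 = 3.0000

3.0000


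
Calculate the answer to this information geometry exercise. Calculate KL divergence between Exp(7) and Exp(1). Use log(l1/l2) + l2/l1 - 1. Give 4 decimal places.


KL divergence for exponential family:
KL = log(l1/l2) + l2/l1 - 1.
log(7/1) = 1.94591.
1/7 = 0.142857.
KL = 1.94591 + 0.142857 - 1 = 1.0888

1.0888


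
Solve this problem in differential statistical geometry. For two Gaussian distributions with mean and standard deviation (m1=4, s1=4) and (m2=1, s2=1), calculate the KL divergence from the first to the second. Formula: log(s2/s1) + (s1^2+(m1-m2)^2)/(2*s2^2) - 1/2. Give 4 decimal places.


KL divergence between normal distributions:
KL = log(s2/s1) + (s1^2 + (m1-m2)^2)/(2*s2^2) - 1/2.
log(1/4) = -1.386294.
(4^2 + (4-1)^2)/(2*1^2) = (16 + 9)/2 = 12.5.
KL = -1.386294 + 12.5 - 0.5 = 10.6137

10.6137


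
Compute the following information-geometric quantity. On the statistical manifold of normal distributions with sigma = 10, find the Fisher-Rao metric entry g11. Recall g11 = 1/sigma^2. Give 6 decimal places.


For the 2-parameter normal family, the Fisher metric has:
  g11 = 1/sigma^2, g22 = 2/sigma^2.
sigma = 10, sigma^2 = 100.
g11 = 0.010000

0.010000


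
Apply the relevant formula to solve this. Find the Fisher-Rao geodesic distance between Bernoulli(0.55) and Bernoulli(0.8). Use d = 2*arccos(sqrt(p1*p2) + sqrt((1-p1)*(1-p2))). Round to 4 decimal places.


Geodesic distance on Bernoulli manifold:
d(p1,p2) = 2*arccos(sqrt(p1*p2) + sqrt((1-p1)*(1-p2))).
sqrt(p1*p2) = sqrt(0.55*0.8) = 0.663325.
sqrt((1-p1)*(1-p2)) = sqrt(0.45*0.2) = 0.3.
arg = 0.663325 + 0.3 = 0.963325.
d = 2*arccos(0.963325) = 0.5433

0.5433


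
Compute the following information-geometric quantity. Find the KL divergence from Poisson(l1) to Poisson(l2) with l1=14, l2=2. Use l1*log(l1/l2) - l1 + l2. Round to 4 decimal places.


KL divergence for Poisson:
KL = l1*log(l1/l2) - l1 + l2.
l1 = 14, l2 = 2.
log(14/2) = 1.94591.
l1*log(l1/l2) = 14 * 1.94591 = 27.242742.
KL = 27.242742 - 14 + 2 = 15.2427

15.2427


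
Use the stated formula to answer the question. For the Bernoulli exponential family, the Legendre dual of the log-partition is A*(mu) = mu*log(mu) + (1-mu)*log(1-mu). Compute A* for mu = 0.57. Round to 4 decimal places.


Legendre transform for Bernoulli:
A*(mu) = mu*log(mu) + (1-mu)*log(1-mu).
mu = 0.57, 1-mu = 0.43.
mu*log(mu) = 0.57*log(0.57) = -0.320408.
(1-mu)*log(1-mu) = 0.43*log(0.43) = -0.362907.
A* = -0.320408 + -0.362907 = -0.6833

-0.6833


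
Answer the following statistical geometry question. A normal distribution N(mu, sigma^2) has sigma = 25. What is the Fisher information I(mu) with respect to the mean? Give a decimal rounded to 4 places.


The Fisher information for the mean of a normal distribution is I(mu) = 1/sigma^2.
sigma = 25, so sigma^2 = 625.
I(mu) = 1/625 = 0.0016

0.0016


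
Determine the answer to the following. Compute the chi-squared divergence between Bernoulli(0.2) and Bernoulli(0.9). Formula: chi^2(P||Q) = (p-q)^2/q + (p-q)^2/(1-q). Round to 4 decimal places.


Chi-squared divergence between Bernoulli distributions:
chi^2 = (p-q)^2/q + (p-q)^2/(1-q).
p = 0.2, q = 0.9, p-q = -0.7.
(p-q)^2 = 0.49.
term1 = 0.49/0.9 = 0.544444.
term2 = 0.49/0.1 = 4.9.
chi^2 = 0.544444 + 4.9 = 5.4444

5.4444


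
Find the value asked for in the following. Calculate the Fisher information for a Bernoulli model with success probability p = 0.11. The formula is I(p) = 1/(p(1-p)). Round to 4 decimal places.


For Bernoulli(p), Fisher information is I(p) = 1/(p*(1-p)).
p = 0.11, 1-p = 0.89.
p*(1-p) = 0.0979.
I(p) = 1/0.0979 = 10.2145

10.2145


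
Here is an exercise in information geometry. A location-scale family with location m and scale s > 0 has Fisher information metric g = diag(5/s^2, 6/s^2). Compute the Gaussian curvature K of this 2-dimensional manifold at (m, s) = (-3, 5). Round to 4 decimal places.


The metric has the form g = (A dm^2 + B ds^2)/s^2 with A = 5, B = 6.
Substitute u = sqrt(A/B)*m: g = B*(du^2 + ds^2)/s^2, i.e. B times the
Poincare upper half-plane metric, which has constant Gaussian curvature -1.
Scaling a 2D metric by a constant c divides the Gaussian curvature by c,
so K = -1/B = -1/(6) = -0.1667 everywhere (the point (m, s) = (-3, 5) is irrelevant:
the curvature is constant).
The requested Gaussian curvature is K = -0.1667.

-0.1667


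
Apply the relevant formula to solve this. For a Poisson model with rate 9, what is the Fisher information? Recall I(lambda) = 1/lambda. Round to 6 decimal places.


Fisher information for Poisson: I(lambda) = 1/lambda.
lambda = 9.
I(lambda) = 1/9 = 0.111111

0.111111


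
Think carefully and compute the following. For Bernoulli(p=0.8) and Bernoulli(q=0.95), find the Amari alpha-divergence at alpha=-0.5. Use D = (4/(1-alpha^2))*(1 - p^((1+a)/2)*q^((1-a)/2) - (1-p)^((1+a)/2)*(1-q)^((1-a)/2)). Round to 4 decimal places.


Amari alpha-divergence:
D = (4/(1-alpha^2))*(1 - p^((1+a)/2)*q^((1-a)/2) - (1-p)^((1+a)/2)*(1-q)^((1-a)/2)).
alpha = -0.5, p = 0.8, q = 0.95.
e1 = (1+alpha)/2 = 0.25, e2 = (1-alpha)/2 = 0.75.
t1 = p^e1 * q^e2 = 0.8^0.25 * 0.95^0.75 = 0.91005.
t2 = (1-p)^e1 * (1-q)^e2 = 0.2^0.25 * 0.05^0.75 = 0.070711.
4/(1-alpha^2) = 5.333333.
D = 5.333333*(1 - 0.91005 - 0.070711) = 0.1026

0.1026


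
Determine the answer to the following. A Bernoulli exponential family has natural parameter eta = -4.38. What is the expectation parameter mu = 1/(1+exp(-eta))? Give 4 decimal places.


Dual coordinate (expectation parameter) for Bernoulli:
mu = 1/(1+exp(-eta)).
eta = -4.38.
exp(-eta) = exp(4.38) = 79.838033.
mu = 1/(1+79.838033) = 0.0124

0.0124


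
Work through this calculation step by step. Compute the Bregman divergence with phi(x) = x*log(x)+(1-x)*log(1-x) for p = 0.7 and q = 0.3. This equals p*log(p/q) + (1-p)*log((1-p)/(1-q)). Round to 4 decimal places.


Bregman divergence with negative entropy generator:
D = p*log(p/q) + (1-p)*log((1-p)/(1-q)).
p = 0.7, q = 0.3.
p*log(p/q) = 0.7*log(0.7/0.3) = 0.593109.
(1-p)*log((1-p)/(1-q)) = 0.3*log(0.3/0.7) = -0.254189.
D = 0.593109 + -0.254189 = 0.3389

0.3389


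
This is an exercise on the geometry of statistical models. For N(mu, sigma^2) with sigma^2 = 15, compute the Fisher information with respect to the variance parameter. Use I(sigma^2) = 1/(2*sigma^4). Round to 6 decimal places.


Fisher information for variance: I(sigma^2) = 1/(2*sigma^4).
sigma^2 = 15, so sigma^4 = 225.
I = 1/(2*225) = 1/450 = 0.002222

0.002222


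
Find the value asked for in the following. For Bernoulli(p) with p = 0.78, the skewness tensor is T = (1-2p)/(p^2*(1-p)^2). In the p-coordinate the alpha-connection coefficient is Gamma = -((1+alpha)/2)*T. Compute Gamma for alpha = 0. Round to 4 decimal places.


Skewness (Amari-Chentsov) tensor: T = (1-2p)/(p^2*(1-p)^2).
p = 0.78, 1-2p = -0.56, p^2 = 0.6084, (1-p)^2 = 0.0484.
T = -0.56/(0.6084 * 0.0484) = -19.017502.
In the p-coordinate, Gamma^(alpha) = Gamma^(0) - (alpha/2)*T with Gamma^(0) = (1/2)*g'(p) = -T/2,
so Gamma^(alpha) = -((1+alpha)/2)*T.
alpha = 0, -(1+alpha)/2 = -0.5.
Gamma = -0.5 * -19.017502 = 9.5088

9.5088


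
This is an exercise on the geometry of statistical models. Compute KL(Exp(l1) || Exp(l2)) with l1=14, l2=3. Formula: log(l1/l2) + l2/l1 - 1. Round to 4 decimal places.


KL divergence for exponential family:
KL = log(l1/l2) + l2/l1 - 1.
log(14/3) = 1.540445.
3/14 = 0.214286.
KL = 1.540445 + 0.214286 - 1 = 0.7547

0.7547


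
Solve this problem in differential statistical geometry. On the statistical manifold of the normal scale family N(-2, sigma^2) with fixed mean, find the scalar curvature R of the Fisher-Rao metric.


This family has a single free parameter, so its statistical manifold
is 1-dimensional. The Riemann curvature tensor of any 1-dimensional
Riemannian manifold vanishes identically, so R = 0.

0


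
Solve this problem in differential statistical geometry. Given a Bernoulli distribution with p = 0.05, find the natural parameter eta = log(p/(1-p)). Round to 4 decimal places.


Natural parameter for Bernoulli: eta = log(p/(1-p)).
p = 0.05, 1-p = 0.95.
p/(1-p) = 0.052632.
eta = log(0.052632) = -2.9444

-2.9444


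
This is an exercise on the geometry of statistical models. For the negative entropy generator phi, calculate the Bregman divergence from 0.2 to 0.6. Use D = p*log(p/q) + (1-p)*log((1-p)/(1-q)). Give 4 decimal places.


Bregman divergence with negative entropy generator:
D = p*log(p/q) + (1-p)*log((1-p)/(1-q)).
p = 0.2, q = 0.6.
p*log(p/q) = 0.2*log(0.2/0.6) = -0.219722.
(1-p)*log((1-p)/(1-q)) = 0.8*log(0.8/0.4) = 0.554518.
D = -0.219722 + 0.554518 = 0.3348

0.3348


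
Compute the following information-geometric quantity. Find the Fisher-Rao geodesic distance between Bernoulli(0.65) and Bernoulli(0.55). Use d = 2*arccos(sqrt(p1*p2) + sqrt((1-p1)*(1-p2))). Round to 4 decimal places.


Geodesic distance on Bernoulli manifold:
d(p1,p2) = 2*arccos(sqrt(p1*p2) + sqrt((1-p1)*(1-p2))).
sqrt(p1*p2) = sqrt(0.65*0.55) = 0.597913.
sqrt((1-p1)*(1-p2)) = sqrt(0.35*0.45) = 0.396863.
arg = 0.597913 + 0.396863 = 0.994776.
d = 2*arccos(0.994776) = 0.2045

0.2045


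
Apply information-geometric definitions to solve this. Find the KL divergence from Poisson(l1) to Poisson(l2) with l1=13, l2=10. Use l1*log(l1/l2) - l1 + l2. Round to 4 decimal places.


KL divergence for Poisson:
KL = l1*log(l1/l2) - l1 + l2.
l1 = 13, l2 = 10.
log(13/10) = 0.262364.
l1*log(l1/l2) = 13 * 0.262364 = 3.410735.
KL = 3.410735 - 13 + 10 = 0.4107

0.4107


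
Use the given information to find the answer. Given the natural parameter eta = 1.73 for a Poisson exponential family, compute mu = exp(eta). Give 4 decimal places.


Expectation parameter for Poisson exponential family:
mu = exp(eta).
eta = 1.73.
mu = exp(1.73) = 5.6407

5.6407


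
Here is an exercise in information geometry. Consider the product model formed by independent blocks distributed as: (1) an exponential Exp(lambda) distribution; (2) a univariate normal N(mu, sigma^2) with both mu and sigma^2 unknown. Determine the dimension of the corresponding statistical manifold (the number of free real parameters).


The dimension of a statistical manifold equals the number of free
(independent) real parameters of the model. For a product of independent
blocks the parameter counts add.
- exponential (lambda): 1.
- normal (mu, sigma^2): 2.
Total = 1 + 2 = 3.
Dimension = 3

3


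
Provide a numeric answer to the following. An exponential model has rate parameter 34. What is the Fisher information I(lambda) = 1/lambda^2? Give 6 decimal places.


Fisher information for exponential: I(lambda) = 1/lambda^2.
lambda = 34, lambda^2 = 1156.
I = 1/1156 = 0.000865

0.000865


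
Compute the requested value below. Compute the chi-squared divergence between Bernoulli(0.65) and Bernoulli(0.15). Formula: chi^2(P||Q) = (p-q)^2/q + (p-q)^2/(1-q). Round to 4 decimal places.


Chi-squared divergence between Bernoulli distributions:
chi^2 = (p-q)^2/q + (p-q)^2/(1-q).
p = 0.65, q = 0.15, p-q = 0.5.
(p-q)^2 = 0.25.
term1 = 0.25/0.15 = 1.666667.
term2 = 0.25/0.85 = 0.294118.
chi^2 = 1.666667 + 0.294118 = 1.9608

1.9608


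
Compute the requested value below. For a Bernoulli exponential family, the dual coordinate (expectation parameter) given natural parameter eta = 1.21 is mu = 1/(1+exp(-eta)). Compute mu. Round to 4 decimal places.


Dual coordinate (expectation parameter) for Bernoulli:
mu = 1/(1+exp(-eta)).
eta = 1.21.
exp(-eta) = exp(-1.21) = 0.298197.
mu = 1/(1+0.298197) = 0.7703

0.7703


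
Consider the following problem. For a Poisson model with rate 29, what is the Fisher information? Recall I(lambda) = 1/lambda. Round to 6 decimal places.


Fisher information for Poisson: I(lambda) = 1/lambda.
lambda = 29.
I(lambda) = 1/29 = 0.034483

0.034483


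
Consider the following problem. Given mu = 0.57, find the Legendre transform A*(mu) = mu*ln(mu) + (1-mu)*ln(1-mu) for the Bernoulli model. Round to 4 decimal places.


Legendre transform for Bernoulli:
A*(mu) = mu*log(mu) + (1-mu)*log(1-mu).
mu = 0.57, 1-mu = 0.43.
mu*log(mu) = 0.57*log(0.57) = -0.320408.
(1-mu)*log(1-mu) = 0.43*log(0.43) = -0.362907.
A* = -0.320408 + -0.362907 = -0.6833

-0.6833


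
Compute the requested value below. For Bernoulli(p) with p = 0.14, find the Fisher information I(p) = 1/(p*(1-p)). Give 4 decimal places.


For Bernoulli(p), Fisher information is I(p) = 1/(p*(1-p)).
p = 0.14, 1-p = 0.86.
p*(1-p) = 0.1204.
I(p) = 1/0.1204 = 8.3056

8.3056


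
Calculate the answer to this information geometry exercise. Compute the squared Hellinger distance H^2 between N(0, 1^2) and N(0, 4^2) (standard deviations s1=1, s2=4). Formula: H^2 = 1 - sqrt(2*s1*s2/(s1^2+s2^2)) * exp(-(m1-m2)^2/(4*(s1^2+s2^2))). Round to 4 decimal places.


Squared Hellinger distance for Gaussians:
H^2 = 1 - sqrt(2*s1*s2/(s1^2+s2^2)) * exp(-(m1-m2)^2/(4*(s1^2+s2^2))).
s1^2 = 1, s2^2 = 16, s1^2+s2^2 = 17.
sqrt(2*1*4/(17)) = 0.685994.
(m1-m2)^2 = (0)^2 = 0.
exp(-0/(4*17)) = exp(0.0) = 1.0.
H^2 = 1 - 0.685994*1.0 = 0.3140

0.3140


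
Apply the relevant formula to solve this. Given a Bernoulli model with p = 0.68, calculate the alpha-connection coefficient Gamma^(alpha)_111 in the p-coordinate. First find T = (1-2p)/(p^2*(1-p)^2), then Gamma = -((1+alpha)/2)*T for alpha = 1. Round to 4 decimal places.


Skewness (Amari-Chentsov) tensor: T = (1-2p)/(p^2*(1-p)^2).
p = 0.68, 1-2p = -0.36, p^2 = 0.4624, (1-p)^2 = 0.1024.
T = -0.36/(0.4624 * 0.1024) = -7.602995.
In the p-coordinate, Gamma^(alpha) = Gamma^(0) - (alpha/2)*T with Gamma^(0) = (1/2)*g'(p) = -T/2,
so Gamma^(alpha) = -((1+alpha)/2)*T.
alpha = 1, -(1+alpha)/2 = -1.0.
Gamma = -1.0 * -7.602995 = 7.6030

7.6030


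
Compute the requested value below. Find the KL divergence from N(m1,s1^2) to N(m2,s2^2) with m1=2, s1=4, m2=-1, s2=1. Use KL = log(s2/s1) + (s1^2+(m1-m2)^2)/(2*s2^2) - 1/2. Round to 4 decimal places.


KL divergence between normal distributions:
KL = log(s2/s1) + (s1^2 + (m1-m2)^2)/(2*s2^2) - 1/2.
log(1/4) = -1.386294.
(4^2 + (2--1)^2)/(2*1^2) = (16 + 9)/2 = 12.5.
KL = -1.386294 + 12.5 - 0.5 = 10.6137

10.6137


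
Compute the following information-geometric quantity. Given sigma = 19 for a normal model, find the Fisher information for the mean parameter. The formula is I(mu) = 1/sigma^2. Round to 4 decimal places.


The Fisher information for the mean of a normal distribution is I(mu) = 1/sigma^2.
sigma = 19, so sigma^2 = 361.
I(mu) = 1/361 = 0.0028

0.0028


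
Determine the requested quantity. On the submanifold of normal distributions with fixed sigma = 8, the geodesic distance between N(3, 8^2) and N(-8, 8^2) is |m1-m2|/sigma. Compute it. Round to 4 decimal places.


On the fixed-variance normal subfamily, geodesic distance = |m1-m2|/sigma.
|3 - -8| = 11.
sigma = 8.
d = 11/8 = 1.3750

1.3750


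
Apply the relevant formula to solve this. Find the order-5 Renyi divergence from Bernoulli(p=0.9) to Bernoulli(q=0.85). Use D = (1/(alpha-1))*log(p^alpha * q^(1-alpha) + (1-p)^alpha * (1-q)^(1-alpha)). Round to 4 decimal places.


Renyi divergence of order alpha between Bernoulli distributions:
D = (1/(alpha-1))*log(p^alpha * q^(1-alpha) + (1-p)^alpha * (1-q)^(1-alpha)).
alpha = 5, p = 0.9, q = 0.85.
p^alpha * q^(1-alpha) = 0.9^5 * 0.85^-4 = 1.131193.
(1-p)^alpha * (1-q)^(1-alpha) = 0.1^5 * 0.15^-4 = 0.019753.
sum = 1.131193 + 0.019753 = 1.150946.
D = (1/4)*log(1.150946) = 0.0351

0.0351


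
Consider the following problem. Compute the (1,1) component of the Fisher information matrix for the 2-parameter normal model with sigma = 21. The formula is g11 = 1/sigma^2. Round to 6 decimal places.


For the 2-parameter normal family, the Fisher metric has:
  g11 = 1/sigma^2, g22 = 2/sigma^2.
sigma = 21, sigma^2 = 441.
g11 = 0.002268

0.002268


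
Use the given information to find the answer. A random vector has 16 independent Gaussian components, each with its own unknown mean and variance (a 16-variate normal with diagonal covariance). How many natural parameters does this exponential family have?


Exponential family dimension calculation:
Each univariate normal has two natural parameters (mu/sigma^2 and -1/(2 sigma^2)).
With 16 independent components, dim = 2 * 16 = 32.

32


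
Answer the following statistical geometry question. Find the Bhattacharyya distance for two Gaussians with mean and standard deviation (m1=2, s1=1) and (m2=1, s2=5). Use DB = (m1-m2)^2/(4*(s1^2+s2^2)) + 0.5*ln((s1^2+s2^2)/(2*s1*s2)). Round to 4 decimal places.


Bhattacharyya distance between two Gaussians:
DB = (m1-m2)^2/(4*(s1^2+s2^2)) + (1/2)*ln((s1^2+s2^2)/(2*s1*s2)).
(m1-m2)^2 = (1)^2 = 1.
s1^2+s2^2 = 1 + 25 = 26.
term1 = 1/104 = 0.009615.
term2 = 0.5*ln(26/10.0) = 0.477756.
DB = 0.009615 + 0.477756 = 0.4874

0.4874


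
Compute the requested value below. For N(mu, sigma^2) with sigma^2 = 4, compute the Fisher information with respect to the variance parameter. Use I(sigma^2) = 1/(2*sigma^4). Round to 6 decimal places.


Fisher information for variance: I(sigma^2) = 1/(2*sigma^4).
sigma^2 = 4, so sigma^4 = 16.
I = 1/(2*16) = 1/32 = 0.031250

0.031250


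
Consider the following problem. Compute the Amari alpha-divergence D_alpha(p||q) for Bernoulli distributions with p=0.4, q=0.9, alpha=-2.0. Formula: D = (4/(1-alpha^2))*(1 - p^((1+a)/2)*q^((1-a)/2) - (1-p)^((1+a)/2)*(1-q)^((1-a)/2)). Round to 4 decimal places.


Amari alpha-divergence:
D = (4/(1-alpha^2))*(1 - p^((1+a)/2)*q^((1-a)/2) - (1-p)^((1+a)/2)*(1-q)^((1-a)/2)).
alpha = -2.0, p = 0.4, q = 0.9.
e1 = (1+alpha)/2 = -0.5, e2 = (1-alpha)/2 = 1.5.
t1 = p^e1 * q^e2 = 0.4^-0.5 * 0.9^1.5 = 1.35.
t2 = (1-p)^e1 * (1-q)^e2 = 0.6^-0.5 * 0.1^1.5 = 0.040825.
4/(1-alpha^2) = -1.333333.
D = -1.333333*(1 - 1.35 - 0.040825) = 0.5211

0.5211


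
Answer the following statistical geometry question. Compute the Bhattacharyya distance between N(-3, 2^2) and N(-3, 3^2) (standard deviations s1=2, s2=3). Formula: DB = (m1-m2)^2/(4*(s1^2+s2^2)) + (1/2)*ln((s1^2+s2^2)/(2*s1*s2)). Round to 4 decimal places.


Bhattacharyya distance between two Gaussians:
DB = (m1-m2)^2/(4*(s1^2+s2^2)) + (1/2)*ln((s1^2+s2^2)/(2*s1*s2)).
(m1-m2)^2 = (0)^2 = 0.
s1^2+s2^2 = 4 + 9 = 13.
term1 = 0/52 = 0.0.
term2 = 0.5*ln(13/12.0) = 0.040021.
DB = 0.0 + 0.040021 = 0.0400

0.0400


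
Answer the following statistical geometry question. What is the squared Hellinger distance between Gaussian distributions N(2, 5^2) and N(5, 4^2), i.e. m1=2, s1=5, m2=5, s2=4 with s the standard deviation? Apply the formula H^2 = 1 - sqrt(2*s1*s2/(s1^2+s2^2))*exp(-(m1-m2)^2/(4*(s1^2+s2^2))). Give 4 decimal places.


Squared Hellinger distance for Gaussians:
H^2 = 1 - sqrt(2*s1*s2/(s1^2+s2^2)) * exp(-(m1-m2)^2/(4*(s1^2+s2^2))).
s1^2 = 25, s2^2 = 16, s1^2+s2^2 = 41.
sqrt(2*5*4/(41)) = 0.98773.
(m1-m2)^2 = (-3)^2 = 9.
exp(-9/(4*41)) = exp(-0.054878) = 0.946601.
H^2 = 1 - 0.98773*0.946601 = 0.0650

0.0650


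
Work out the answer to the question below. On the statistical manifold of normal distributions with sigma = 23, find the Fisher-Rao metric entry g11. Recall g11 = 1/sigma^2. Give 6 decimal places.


For the 2-parameter normal family, the Fisher metric has:
  g11 = 1/sigma^2, g22 = 2/sigma^2.
sigma = 23, sigma^2 = 529.
g11 = 0.001890

0.001890


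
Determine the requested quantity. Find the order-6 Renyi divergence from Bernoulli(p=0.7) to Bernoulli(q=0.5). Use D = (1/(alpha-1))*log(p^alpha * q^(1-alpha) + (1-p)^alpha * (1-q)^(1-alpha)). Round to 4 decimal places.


Renyi divergence of order alpha between Bernoulli distributions:
D = (1/(alpha-1))*log(p^alpha * q^(1-alpha) + (1-p)^alpha * (1-q)^(1-alpha)).
alpha = 6, p = 0.7, q = 0.5.
p^alpha * q^(1-alpha) = 0.7^6 * 0.5^-5 = 3.764768.
(1-p)^alpha * (1-q)^(1-alpha) = 0.3^6 * 0.5^-5 = 0.023328.
sum = 3.764768 + 0.023328 = 3.788096.
D = (1/5)*log(3.788096) = 0.2664

0.2664


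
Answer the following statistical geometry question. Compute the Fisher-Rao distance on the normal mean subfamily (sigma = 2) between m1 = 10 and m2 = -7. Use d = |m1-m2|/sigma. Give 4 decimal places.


On the fixed-variance normal subfamily, geodesic distance = |m1-m2|/sigma.
|10 - -7| = 17.
sigma = 2.
d = 17/2 = 8.5000

8.5000


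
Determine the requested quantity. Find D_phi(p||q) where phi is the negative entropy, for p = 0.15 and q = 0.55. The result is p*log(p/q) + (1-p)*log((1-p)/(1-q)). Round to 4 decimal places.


Bregman divergence with negative entropy generator:
D = p*log(p/q) + (1-p)*log((1-p)/(1-q)).
p = 0.15, q = 0.55.
p*log(p/q) = 0.15*log(0.15/0.55) = -0.194892.
(1-p)*log((1-p)/(1-q)) = 0.85*log(0.85/0.45) = 0.54059.
D = -0.194892 + 0.54059 = 0.3457

0.3457


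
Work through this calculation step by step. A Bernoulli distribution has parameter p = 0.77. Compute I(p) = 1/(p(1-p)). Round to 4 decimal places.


For Bernoulli(p), Fisher information is I(p) = 1/(p*(1-p)).
p = 0.77, 1-p = 0.23.
p*(1-p) = 0.1771.
I(p) = 1/0.1771 = 5.6465

5.6465


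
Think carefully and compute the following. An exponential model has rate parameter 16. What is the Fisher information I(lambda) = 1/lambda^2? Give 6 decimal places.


Fisher information for exponential: I(lambda) = 1/lambda^2.
lambda = 16, lambda^2 = 256.
I = 1/256 = 0.003906

0.003906


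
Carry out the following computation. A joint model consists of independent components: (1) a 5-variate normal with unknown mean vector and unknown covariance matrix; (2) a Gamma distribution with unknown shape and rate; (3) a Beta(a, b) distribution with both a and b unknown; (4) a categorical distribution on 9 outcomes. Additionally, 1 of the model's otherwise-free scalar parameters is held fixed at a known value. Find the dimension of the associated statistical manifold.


The dimension of a statistical manifold equals the number of free
(independent) real parameters of the model. For a product of independent
blocks the parameter counts add.
- 5-variate normal: 5 (mean) + 5*6/2 = 15 (symmetric covariance) = 20.
- Gamma (shape, rate): 2.
- Beta (a, b): 2.
- categorical on 9 outcomes (probabilities sum to 1): 9-1 = 8.
Total = 20 + 2 + 2 + 8 = 32.
1 parameter(s) fixed at known values: 32 - 1 = 31.
Dimension = 31

31


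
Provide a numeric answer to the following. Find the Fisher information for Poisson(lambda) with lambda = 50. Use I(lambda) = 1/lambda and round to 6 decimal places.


Fisher information for Poisson: I(lambda) = 1/lambda.
lambda = 50.
I(lambda) = 1/50 = 0.020000

0.020000


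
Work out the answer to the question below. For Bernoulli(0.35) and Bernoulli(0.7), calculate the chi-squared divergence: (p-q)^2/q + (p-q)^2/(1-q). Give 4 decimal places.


Chi-squared divergence between Bernoulli distributions:
chi^2 = (p-q)^2/q + (p-q)^2/(1-q).
p = 0.35, q = 0.7, p-q = -0.35.
(p-q)^2 = 0.1225.
term1 = 0.1225/0.7 = 0.175.
term2 = 0.1225/0.3 = 0.408333.
chi^2 = 0.175 + 0.408333 = 0.5833

0.5833


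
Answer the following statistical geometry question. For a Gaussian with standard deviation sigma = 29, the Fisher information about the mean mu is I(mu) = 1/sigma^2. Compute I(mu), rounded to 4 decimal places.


The Fisher information for the mean of a normal distribution is I(mu) = 1/sigma^2.
sigma = 29, so sigma^2 = 841.
I(mu) = 1/841 = 0.0012

0.0012


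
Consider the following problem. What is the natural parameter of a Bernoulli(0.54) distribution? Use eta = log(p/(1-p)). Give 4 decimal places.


Natural parameter for Bernoulli: eta = log(p/(1-p)).
p = 0.54, 1-p = 0.46.
p/(1-p) = 1.173913.
eta = log(1.173913) = 0.1603

0.1603


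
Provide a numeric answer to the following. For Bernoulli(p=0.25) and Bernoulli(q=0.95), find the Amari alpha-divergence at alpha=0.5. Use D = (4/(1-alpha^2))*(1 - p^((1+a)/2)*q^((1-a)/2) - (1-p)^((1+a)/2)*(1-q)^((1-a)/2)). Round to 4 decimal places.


Amari alpha-divergence:
D = (4/(1-alpha^2))*(1 - p^((1+a)/2)*q^((1-a)/2) - (1-p)^((1+a)/2)*(1-q)^((1-a)/2)).
alpha = 0.5, p = 0.25, q = 0.95.
e1 = (1+alpha)/2 = 0.75, e2 = (1-alpha)/2 = 0.25.
t1 = p^e1 * q^e2 = 0.25^0.75 * 0.95^0.25 = 0.349049.
t2 = (1-p)^e1 * (1-q)^e2 = 0.75^0.75 * 0.05^0.25 = 0.3811.
4/(1-alpha^2) = 5.333333.
D = 5.333333*(1 - 0.349049 - 0.3811) = 1.4392

1.4392


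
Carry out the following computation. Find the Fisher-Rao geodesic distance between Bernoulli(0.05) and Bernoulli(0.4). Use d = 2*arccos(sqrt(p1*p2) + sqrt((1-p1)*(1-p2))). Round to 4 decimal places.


Geodesic distance on Bernoulli manifold:
d(p1,p2) = 2*arccos(sqrt(p1*p2) + sqrt((1-p1)*(1-p2))).
sqrt(p1*p2) = sqrt(0.05*0.4) = 0.141421.
sqrt((1-p1)*(1-p2)) = sqrt(0.95*0.6) = 0.754983.
arg = 0.141421 + 0.754983 = 0.896405.
d = 2*arccos(0.896405) = 0.9184

0.9184


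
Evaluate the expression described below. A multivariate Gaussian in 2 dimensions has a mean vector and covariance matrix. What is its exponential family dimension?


Exponential family dimension calculation:
For 2-dim MVN: mean has 2 params, covariance has 2*3/2 = 3 unique entries.
Total dim = 2 + 3 = 5.

5


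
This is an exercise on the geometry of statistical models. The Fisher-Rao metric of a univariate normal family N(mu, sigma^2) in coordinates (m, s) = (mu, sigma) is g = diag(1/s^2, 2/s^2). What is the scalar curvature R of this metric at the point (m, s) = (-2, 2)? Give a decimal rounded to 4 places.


The metric has the form g = (A dm^2 + B ds^2)/s^2 with A = 1, B = 2.
Substitute u = sqrt(A/B)*m: g = B*(du^2 + ds^2)/s^2, i.e. B times the
Poincare upper half-plane metric, which has constant Gaussian curvature -1.
Scaling a 2D metric by a constant c divides the Gaussian curvature by c,
so K = -1/B = -1/(2) = -0.5000 everywhere (the point (m, s) = (-2, 2) is irrelevant:
the curvature is constant).
Scalar curvature in dimension 2: R = 2K = -2/(2) = -1.0000.

-1.0000


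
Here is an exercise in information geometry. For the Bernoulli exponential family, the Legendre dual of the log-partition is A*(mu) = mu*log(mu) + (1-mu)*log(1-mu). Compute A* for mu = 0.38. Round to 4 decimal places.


Legendre transform for Bernoulli:
A*(mu) = mu*log(mu) + (1-mu)*log(1-mu).
mu = 0.38, 1-mu = 0.62.
mu*log(mu) = 0.38*log(0.38) = -0.367682.
(1-mu)*log(1-mu) = 0.62*log(0.62) = -0.296382.
A* = -0.367682 + -0.296382 = -0.6641

-0.6641


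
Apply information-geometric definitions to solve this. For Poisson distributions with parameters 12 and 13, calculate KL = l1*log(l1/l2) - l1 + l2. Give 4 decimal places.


KL divergence for Poisson:
KL = l1*log(l1/l2) - l1 + l2.
l1 = 12, l2 = 13.
log(12/13) = -0.080043.
l1*log(l1/l2) = 12 * -0.080043 = -0.960512.
KL = -0.960512 - 12 + 13 = 0.0395

0.0395


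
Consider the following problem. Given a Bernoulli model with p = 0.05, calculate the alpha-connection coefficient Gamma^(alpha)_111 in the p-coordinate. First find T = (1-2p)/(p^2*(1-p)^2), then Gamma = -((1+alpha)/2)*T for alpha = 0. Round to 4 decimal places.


Skewness (Amari-Chentsov) tensor: T = (1-2p)/(p^2*(1-p)^2).
p = 0.05, 1-2p = 0.9, p^2 = 0.0025, (1-p)^2 = 0.9025.
T = 0.9/(0.0025 * 0.9025) = 398.891967.
In the p-coordinate, Gamma^(alpha) = Gamma^(0) - (alpha/2)*T with Gamma^(0) = (1/2)*g'(p) = -T/2,
so Gamma^(alpha) = -((1+alpha)/2)*T.
alpha = 0, -(1+alpha)/2 = -0.5.
Gamma = -0.5 * 398.891967 = -199.4460

-199.4460


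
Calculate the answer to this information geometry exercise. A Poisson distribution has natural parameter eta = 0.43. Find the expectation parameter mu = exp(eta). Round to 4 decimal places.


Expectation parameter for Poisson exponential family:
mu = exp(eta).
eta = 0.43.
mu = exp(0.43) = 1.5373

1.5373


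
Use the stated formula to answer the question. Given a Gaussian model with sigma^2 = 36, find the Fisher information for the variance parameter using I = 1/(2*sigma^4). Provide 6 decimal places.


Fisher information for variance: I(sigma^2) = 1/(2*sigma^4).
sigma^2 = 36, so sigma^4 = 1296.
I = 1/(2*1296) = 1/2592 = 0.000386

0.000386


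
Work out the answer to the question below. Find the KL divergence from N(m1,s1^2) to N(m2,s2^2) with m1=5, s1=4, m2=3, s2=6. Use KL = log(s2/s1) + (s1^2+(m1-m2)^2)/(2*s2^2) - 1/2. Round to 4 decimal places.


KL divergence between normal distributions:
KL = log(s2/s1) + (s1^2 + (m1-m2)^2)/(2*s2^2) - 1/2.
log(6/4) = 0.405465.
(4^2 + (5-3)^2)/(2*6^2) = (16 + 4)/72 = 0.277778.
KL = 0.405465 + 0.277778 - 0.5 = 0.1832

0.1832


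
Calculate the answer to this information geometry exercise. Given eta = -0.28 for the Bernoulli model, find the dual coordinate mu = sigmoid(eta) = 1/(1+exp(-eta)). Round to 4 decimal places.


Dual coordinate (expectation parameter) for Bernoulli:
mu = 1/(1+exp(-eta)).
eta = -0.28.
exp(-eta) = exp(0.28) = 1.32313.
mu = 1/(1+1.32313) = 0.4305

0.4305


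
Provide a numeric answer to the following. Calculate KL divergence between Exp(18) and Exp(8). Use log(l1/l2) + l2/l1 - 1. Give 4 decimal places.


KL divergence for exponential family:
KL = log(l1/l2) + l2/l1 - 1.
log(18/8) = 0.81093.
8/18 = 0.444444.
KL = 0.81093 + 0.444444 - 1 = 0.2554

0.2554


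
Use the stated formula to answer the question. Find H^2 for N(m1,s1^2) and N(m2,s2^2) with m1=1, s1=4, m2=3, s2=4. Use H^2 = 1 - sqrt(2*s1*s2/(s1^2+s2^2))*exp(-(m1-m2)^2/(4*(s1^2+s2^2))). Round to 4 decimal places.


Squared Hellinger distance for Gaussians:
H^2 = 1 - sqrt(2*s1*s2/(s1^2+s2^2)) * exp(-(m1-m2)^2/(4*(s1^2+s2^2))).
s1^2 = 16, s2^2 = 16, s1^2+s2^2 = 32.
sqrt(2*4*4/(32)) = 1.0.
(m1-m2)^2 = (-2)^2 = 4.
exp(-4/(4*32)) = exp(-0.03125) = 0.969233.
H^2 = 1 - 1.0*0.969233 = 0.0308

0.0308


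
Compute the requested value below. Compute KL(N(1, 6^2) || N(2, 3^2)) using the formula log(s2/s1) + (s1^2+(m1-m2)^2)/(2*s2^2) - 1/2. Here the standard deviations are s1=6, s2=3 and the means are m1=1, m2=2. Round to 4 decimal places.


KL divergence between normal distributions:
KL = log(s2/s1) + (s1^2 + (m1-m2)^2)/(2*s2^2) - 1/2.
log(3/6) = -0.693147.
(6^2 + (1-2)^2)/(2*3^2) = (36 + 1)/18 = 2.055556.
KL = -0.693147 + 2.055556 - 0.5 = 0.8624

0.8624


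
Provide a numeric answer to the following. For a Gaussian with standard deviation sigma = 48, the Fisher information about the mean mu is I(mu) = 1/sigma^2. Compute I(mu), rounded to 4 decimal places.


The Fisher information for the mean of a normal distribution is I(mu) = 1/sigma^2.
sigma = 48, so sigma^2 = 2304.
I(mu) = 1/2304 = 0.0004

0.0004


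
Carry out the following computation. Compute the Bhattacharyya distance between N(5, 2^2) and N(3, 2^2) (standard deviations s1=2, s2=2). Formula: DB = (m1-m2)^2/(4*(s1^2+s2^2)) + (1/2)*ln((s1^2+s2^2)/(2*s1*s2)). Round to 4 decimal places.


Bhattacharyya distance between two Gaussians:
DB = (m1-m2)^2/(4*(s1^2+s2^2)) + (1/2)*ln((s1^2+s2^2)/(2*s1*s2)).
(m1-m2)^2 = (2)^2 = 4.
s1^2+s2^2 = 4 + 4 = 8.
term1 = 4/32 = 0.125.
term2 = 0.5*ln(8/8.0) = 0.0.
DB = 0.125 + 0.0 = 0.1250

0.1250


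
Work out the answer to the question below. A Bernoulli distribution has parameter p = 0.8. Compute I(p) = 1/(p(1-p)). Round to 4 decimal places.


For Bernoulli(p), Fisher information is I(p) = 1/(p*(1-p)).
p = 0.8, 1-p = 0.2.
p*(1-p) = 0.16.
I(p) = 1/0.16 = 6.2500

6.2500


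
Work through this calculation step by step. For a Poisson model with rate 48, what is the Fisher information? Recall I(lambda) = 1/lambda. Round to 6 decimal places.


Fisher information for Poisson: I(lambda) = 1/lambda.
lambda = 48.
I(lambda) = 1/48 = 0.020833

0.020833


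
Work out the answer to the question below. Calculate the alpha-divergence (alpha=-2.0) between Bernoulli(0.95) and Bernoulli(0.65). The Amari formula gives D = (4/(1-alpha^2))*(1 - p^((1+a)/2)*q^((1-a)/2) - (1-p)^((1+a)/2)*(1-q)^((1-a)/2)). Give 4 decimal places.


Amari alpha-divergence:
D = (4/(1-alpha^2))*(1 - p^((1+a)/2)*q^((1-a)/2) - (1-p)^((1+a)/2)*(1-q)^((1-a)/2)).
alpha = -2.0, p = 0.95, q = 0.65.
e1 = (1+alpha)/2 = -0.5, e2 = (1-alpha)/2 = 1.5.
t1 = p^e1 * q^e2 = 0.95^-0.5 * 0.65^1.5 = 0.537661.
t2 = (1-p)^e1 * (1-q)^e2 = 0.05^-0.5 * 0.35^1.5 = 0.926013.
4/(1-alpha^2) = -1.333333.
D = -1.333333*(1 - 0.537661 - 0.926013) = 0.6182

0.6182


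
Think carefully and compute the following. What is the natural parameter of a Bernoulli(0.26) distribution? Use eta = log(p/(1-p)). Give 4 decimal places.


Natural parameter for Bernoulli: eta = log(p/(1-p)).
p = 0.26, 1-p = 0.74.
p/(1-p) = 0.351351.
eta = log(0.351351) = -1.0460

-1.0460


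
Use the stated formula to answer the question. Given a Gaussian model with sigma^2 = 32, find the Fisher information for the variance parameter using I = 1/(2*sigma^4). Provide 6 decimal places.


Fisher information for variance: I(sigma^2) = 1/(2*sigma^4).
sigma^2 = 32, so sigma^4 = 1024.
I = 1/(2*1024) = 1/2048 = 0.000488

0.000488


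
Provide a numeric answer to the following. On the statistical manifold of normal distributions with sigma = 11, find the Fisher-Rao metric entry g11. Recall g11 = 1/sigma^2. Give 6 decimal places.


For the 2-parameter normal family, the Fisher metric has:
  g11 = 1/sigma^2, g22 = 2/sigma^2.
sigma = 11, sigma^2 = 121.
g11 = 0.008264

0.008264


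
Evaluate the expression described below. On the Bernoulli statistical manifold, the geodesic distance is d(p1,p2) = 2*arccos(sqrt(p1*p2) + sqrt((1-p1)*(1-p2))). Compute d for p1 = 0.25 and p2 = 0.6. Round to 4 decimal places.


Geodesic distance on Bernoulli manifold:
d(p1,p2) = 2*arccos(sqrt(p1*p2) + sqrt((1-p1)*(1-p2))).
sqrt(p1*p2) = sqrt(0.25*0.6) = 0.387298.
sqrt((1-p1)*(1-p2)) = sqrt(0.75*0.4) = 0.547723.
arg = 0.387298 + 0.547723 = 0.935021.
d = 2*arccos(0.935021) = 0.7250

0.7250


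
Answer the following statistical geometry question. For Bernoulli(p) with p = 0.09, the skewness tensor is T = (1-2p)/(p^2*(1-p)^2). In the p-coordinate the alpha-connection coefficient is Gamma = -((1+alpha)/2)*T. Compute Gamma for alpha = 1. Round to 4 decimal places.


Skewness (Amari-Chentsov) tensor: T = (1-2p)/(p^2*(1-p)^2).
p = 0.09, 1-2p = 0.82, p^2 = 0.0081, (1-p)^2 = 0.8281.
T = 0.82/(0.0081 * 0.8281) = 122.249206.
In the p-coordinate, Gamma^(alpha) = Gamma^(0) - (alpha/2)*T with Gamma^(0) = (1/2)*g'(p) = -T/2,
so Gamma^(alpha) = -((1+alpha)/2)*T.
alpha = 1, -(1+alpha)/2 = -1.0.
Gamma = -1.0 * 122.249206 = -122.2492

-122.2492


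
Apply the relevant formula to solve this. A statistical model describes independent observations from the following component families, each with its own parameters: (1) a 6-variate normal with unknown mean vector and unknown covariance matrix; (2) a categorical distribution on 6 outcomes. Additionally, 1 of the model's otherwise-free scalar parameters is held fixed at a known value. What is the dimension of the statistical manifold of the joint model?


The dimension of a statistical manifold equals the number of free
(independent) real parameters of the model. For a product of independent
blocks the parameter counts add.
- 6-variate normal: 6 (mean) + 6*7/2 = 21 (symmetric covariance) = 27.
- categorical on 6 outcomes (probabilities sum to 1): 6-1 = 5.
Total = 27 + 5 = 32.
1 parameter(s) fixed at known values: 32 - 1 = 31.
Dimension = 31

31
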